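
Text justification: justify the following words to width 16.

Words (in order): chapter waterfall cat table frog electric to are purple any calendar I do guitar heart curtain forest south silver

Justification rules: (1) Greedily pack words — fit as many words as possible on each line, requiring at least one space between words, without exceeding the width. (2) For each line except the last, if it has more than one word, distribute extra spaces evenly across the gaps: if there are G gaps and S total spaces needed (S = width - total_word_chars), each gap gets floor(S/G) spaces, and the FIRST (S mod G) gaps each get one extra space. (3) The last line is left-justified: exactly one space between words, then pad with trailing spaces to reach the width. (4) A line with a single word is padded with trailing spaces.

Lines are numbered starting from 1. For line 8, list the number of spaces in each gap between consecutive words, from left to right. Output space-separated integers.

Answer: 3

Derivation:
Line 1: ['chapter'] (min_width=7, slack=9)
Line 2: ['waterfall', 'cat'] (min_width=13, slack=3)
Line 3: ['table', 'frog'] (min_width=10, slack=6)
Line 4: ['electric', 'to', 'are'] (min_width=15, slack=1)
Line 5: ['purple', 'any'] (min_width=10, slack=6)
Line 6: ['calendar', 'I', 'do'] (min_width=13, slack=3)
Line 7: ['guitar', 'heart'] (min_width=12, slack=4)
Line 8: ['curtain', 'forest'] (min_width=14, slack=2)
Line 9: ['south', 'silver'] (min_width=12, slack=4)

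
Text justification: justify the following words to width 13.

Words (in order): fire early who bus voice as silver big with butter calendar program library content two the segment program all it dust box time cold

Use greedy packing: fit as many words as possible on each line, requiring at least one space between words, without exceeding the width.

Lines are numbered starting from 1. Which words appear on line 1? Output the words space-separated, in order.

Answer: fire early

Derivation:
Line 1: ['fire', 'early'] (min_width=10, slack=3)
Line 2: ['who', 'bus', 'voice'] (min_width=13, slack=0)
Line 3: ['as', 'silver', 'big'] (min_width=13, slack=0)
Line 4: ['with', 'butter'] (min_width=11, slack=2)
Line 5: ['calendar'] (min_width=8, slack=5)
Line 6: ['program'] (min_width=7, slack=6)
Line 7: ['library'] (min_width=7, slack=6)
Line 8: ['content', 'two'] (min_width=11, slack=2)
Line 9: ['the', 'segment'] (min_width=11, slack=2)
Line 10: ['program', 'all'] (min_width=11, slack=2)
Line 11: ['it', 'dust', 'box'] (min_width=11, slack=2)
Line 12: ['time', 'cold'] (min_width=9, slack=4)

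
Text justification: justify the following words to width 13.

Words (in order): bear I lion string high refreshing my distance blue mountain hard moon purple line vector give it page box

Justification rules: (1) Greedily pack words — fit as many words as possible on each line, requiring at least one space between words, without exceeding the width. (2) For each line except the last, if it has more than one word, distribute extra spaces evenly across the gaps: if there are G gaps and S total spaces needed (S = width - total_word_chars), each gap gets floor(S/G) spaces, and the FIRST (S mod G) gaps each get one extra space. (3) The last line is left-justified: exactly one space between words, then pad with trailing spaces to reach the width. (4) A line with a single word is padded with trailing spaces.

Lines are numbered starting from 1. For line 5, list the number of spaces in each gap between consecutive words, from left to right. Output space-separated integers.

Answer: 1

Derivation:
Line 1: ['bear', 'I', 'lion'] (min_width=11, slack=2)
Line 2: ['string', 'high'] (min_width=11, slack=2)
Line 3: ['refreshing', 'my'] (min_width=13, slack=0)
Line 4: ['distance', 'blue'] (min_width=13, slack=0)
Line 5: ['mountain', 'hard'] (min_width=13, slack=0)
Line 6: ['moon', 'purple'] (min_width=11, slack=2)
Line 7: ['line', 'vector'] (min_width=11, slack=2)
Line 8: ['give', 'it', 'page'] (min_width=12, slack=1)
Line 9: ['box'] (min_width=3, slack=10)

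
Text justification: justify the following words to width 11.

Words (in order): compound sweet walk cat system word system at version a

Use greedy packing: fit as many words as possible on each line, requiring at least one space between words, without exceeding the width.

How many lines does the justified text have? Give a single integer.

Answer: 6

Derivation:
Line 1: ['compound'] (min_width=8, slack=3)
Line 2: ['sweet', 'walk'] (min_width=10, slack=1)
Line 3: ['cat', 'system'] (min_width=10, slack=1)
Line 4: ['word', 'system'] (min_width=11, slack=0)
Line 5: ['at', 'version'] (min_width=10, slack=1)
Line 6: ['a'] (min_width=1, slack=10)
Total lines: 6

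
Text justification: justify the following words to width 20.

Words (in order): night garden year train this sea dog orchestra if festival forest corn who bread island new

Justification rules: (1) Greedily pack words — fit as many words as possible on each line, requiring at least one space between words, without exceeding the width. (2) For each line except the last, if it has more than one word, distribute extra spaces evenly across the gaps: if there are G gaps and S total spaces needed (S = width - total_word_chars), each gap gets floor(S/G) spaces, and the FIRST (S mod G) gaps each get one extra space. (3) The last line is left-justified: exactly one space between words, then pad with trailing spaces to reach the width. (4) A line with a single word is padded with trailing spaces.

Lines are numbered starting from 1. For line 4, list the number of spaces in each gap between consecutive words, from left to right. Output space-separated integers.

Line 1: ['night', 'garden', 'year'] (min_width=17, slack=3)
Line 2: ['train', 'this', 'sea', 'dog'] (min_width=18, slack=2)
Line 3: ['orchestra', 'if'] (min_width=12, slack=8)
Line 4: ['festival', 'forest', 'corn'] (min_width=20, slack=0)
Line 5: ['who', 'bread', 'island', 'new'] (min_width=20, slack=0)

Answer: 1 1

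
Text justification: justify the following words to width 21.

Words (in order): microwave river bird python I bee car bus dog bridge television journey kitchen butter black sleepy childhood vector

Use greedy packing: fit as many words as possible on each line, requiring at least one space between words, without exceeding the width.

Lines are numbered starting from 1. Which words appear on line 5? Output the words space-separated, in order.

Line 1: ['microwave', 'river', 'bird'] (min_width=20, slack=1)
Line 2: ['python', 'I', 'bee', 'car', 'bus'] (min_width=20, slack=1)
Line 3: ['dog', 'bridge', 'television'] (min_width=21, slack=0)
Line 4: ['journey', 'kitchen'] (min_width=15, slack=6)
Line 5: ['butter', 'black', 'sleepy'] (min_width=19, slack=2)
Line 6: ['childhood', 'vector'] (min_width=16, slack=5)

Answer: butter black sleepy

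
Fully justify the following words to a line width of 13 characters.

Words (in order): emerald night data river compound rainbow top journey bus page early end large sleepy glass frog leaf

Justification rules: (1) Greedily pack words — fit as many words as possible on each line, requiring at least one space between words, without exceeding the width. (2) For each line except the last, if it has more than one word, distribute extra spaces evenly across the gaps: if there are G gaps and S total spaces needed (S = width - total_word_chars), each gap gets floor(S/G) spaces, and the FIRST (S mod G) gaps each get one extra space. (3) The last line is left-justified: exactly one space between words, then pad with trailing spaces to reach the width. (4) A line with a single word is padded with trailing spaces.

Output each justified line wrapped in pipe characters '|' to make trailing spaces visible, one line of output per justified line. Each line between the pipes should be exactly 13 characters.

Line 1: ['emerald', 'night'] (min_width=13, slack=0)
Line 2: ['data', 'river'] (min_width=10, slack=3)
Line 3: ['compound'] (min_width=8, slack=5)
Line 4: ['rainbow', 'top'] (min_width=11, slack=2)
Line 5: ['journey', 'bus'] (min_width=11, slack=2)
Line 6: ['page', 'early'] (min_width=10, slack=3)
Line 7: ['end', 'large'] (min_width=9, slack=4)
Line 8: ['sleepy', 'glass'] (min_width=12, slack=1)
Line 9: ['frog', 'leaf'] (min_width=9, slack=4)

Answer: |emerald night|
|data    river|
|compound     |
|rainbow   top|
|journey   bus|
|page    early|
|end     large|
|sleepy  glass|
|frog leaf    |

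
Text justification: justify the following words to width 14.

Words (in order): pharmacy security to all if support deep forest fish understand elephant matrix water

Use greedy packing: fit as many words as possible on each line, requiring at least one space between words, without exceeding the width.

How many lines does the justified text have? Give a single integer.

Line 1: ['pharmacy'] (min_width=8, slack=6)
Line 2: ['security', 'to'] (min_width=11, slack=3)
Line 3: ['all', 'if', 'support'] (min_width=14, slack=0)
Line 4: ['deep', 'forest'] (min_width=11, slack=3)
Line 5: ['fish'] (min_width=4, slack=10)
Line 6: ['understand'] (min_width=10, slack=4)
Line 7: ['elephant'] (min_width=8, slack=6)
Line 8: ['matrix', 'water'] (min_width=12, slack=2)
Total lines: 8

Answer: 8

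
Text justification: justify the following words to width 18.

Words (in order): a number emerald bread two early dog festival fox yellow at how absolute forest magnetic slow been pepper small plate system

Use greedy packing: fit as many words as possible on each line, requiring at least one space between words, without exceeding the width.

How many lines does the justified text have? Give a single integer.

Line 1: ['a', 'number', 'emerald'] (min_width=16, slack=2)
Line 2: ['bread', 'two', 'early'] (min_width=15, slack=3)
Line 3: ['dog', 'festival', 'fox'] (min_width=16, slack=2)
Line 4: ['yellow', 'at', 'how'] (min_width=13, slack=5)
Line 5: ['absolute', 'forest'] (min_width=15, slack=3)
Line 6: ['magnetic', 'slow', 'been'] (min_width=18, slack=0)
Line 7: ['pepper', 'small', 'plate'] (min_width=18, slack=0)
Line 8: ['system'] (min_width=6, slack=12)
Total lines: 8

Answer: 8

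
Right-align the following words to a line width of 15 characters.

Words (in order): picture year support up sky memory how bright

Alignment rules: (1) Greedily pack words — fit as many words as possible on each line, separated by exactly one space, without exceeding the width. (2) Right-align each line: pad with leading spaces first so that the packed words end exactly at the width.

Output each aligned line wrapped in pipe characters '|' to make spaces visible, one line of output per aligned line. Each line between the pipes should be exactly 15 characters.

Line 1: ['picture', 'year'] (min_width=12, slack=3)
Line 2: ['support', 'up', 'sky'] (min_width=14, slack=1)
Line 3: ['memory', 'how'] (min_width=10, slack=5)
Line 4: ['bright'] (min_width=6, slack=9)

Answer: |   picture year|
| support up sky|
|     memory how|
|         bright|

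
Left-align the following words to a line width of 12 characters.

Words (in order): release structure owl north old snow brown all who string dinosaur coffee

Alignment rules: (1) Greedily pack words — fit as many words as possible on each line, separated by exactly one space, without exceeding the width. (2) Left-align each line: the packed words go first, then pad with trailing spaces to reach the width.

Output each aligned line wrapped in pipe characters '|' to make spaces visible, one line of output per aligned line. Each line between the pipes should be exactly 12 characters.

Answer: |release     |
|structure   |
|owl north   |
|old snow    |
|brown all   |
|who string  |
|dinosaur    |
|coffee      |

Derivation:
Line 1: ['release'] (min_width=7, slack=5)
Line 2: ['structure'] (min_width=9, slack=3)
Line 3: ['owl', 'north'] (min_width=9, slack=3)
Line 4: ['old', 'snow'] (min_width=8, slack=4)
Line 5: ['brown', 'all'] (min_width=9, slack=3)
Line 6: ['who', 'string'] (min_width=10, slack=2)
Line 7: ['dinosaur'] (min_width=8, slack=4)
Line 8: ['coffee'] (min_width=6, slack=6)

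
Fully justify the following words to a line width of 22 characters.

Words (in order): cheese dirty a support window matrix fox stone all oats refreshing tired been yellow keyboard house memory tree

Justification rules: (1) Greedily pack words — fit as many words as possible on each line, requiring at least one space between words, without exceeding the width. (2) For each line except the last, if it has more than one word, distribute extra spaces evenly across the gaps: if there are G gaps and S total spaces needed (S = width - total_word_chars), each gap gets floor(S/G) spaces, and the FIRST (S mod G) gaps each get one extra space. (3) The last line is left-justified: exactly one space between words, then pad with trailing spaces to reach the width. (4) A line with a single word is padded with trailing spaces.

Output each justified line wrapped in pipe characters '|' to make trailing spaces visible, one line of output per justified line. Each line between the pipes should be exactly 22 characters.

Line 1: ['cheese', 'dirty', 'a', 'support'] (min_width=22, slack=0)
Line 2: ['window', 'matrix', 'fox'] (min_width=17, slack=5)
Line 3: ['stone', 'all', 'oats'] (min_width=14, slack=8)
Line 4: ['refreshing', 'tired', 'been'] (min_width=21, slack=1)
Line 5: ['yellow', 'keyboard', 'house'] (min_width=21, slack=1)
Line 6: ['memory', 'tree'] (min_width=11, slack=11)

Answer: |cheese dirty a support|
|window    matrix   fox|
|stone     all     oats|
|refreshing  tired been|
|yellow  keyboard house|
|memory tree           |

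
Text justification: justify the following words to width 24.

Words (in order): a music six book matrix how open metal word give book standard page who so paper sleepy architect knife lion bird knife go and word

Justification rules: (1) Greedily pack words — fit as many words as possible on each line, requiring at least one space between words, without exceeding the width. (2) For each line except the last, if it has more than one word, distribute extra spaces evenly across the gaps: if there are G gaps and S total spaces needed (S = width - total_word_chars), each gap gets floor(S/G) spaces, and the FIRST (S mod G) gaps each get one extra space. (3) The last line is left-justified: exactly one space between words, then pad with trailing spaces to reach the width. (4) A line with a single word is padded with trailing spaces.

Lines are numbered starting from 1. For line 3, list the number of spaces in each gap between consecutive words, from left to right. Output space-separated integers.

Line 1: ['a', 'music', 'six', 'book', 'matrix'] (min_width=23, slack=1)
Line 2: ['how', 'open', 'metal', 'word', 'give'] (min_width=24, slack=0)
Line 3: ['book', 'standard', 'page', 'who'] (min_width=22, slack=2)
Line 4: ['so', 'paper', 'sleepy'] (min_width=15, slack=9)
Line 5: ['architect', 'knife', 'lion'] (min_width=20, slack=4)
Line 6: ['bird', 'knife', 'go', 'and', 'word'] (min_width=22, slack=2)

Answer: 2 2 1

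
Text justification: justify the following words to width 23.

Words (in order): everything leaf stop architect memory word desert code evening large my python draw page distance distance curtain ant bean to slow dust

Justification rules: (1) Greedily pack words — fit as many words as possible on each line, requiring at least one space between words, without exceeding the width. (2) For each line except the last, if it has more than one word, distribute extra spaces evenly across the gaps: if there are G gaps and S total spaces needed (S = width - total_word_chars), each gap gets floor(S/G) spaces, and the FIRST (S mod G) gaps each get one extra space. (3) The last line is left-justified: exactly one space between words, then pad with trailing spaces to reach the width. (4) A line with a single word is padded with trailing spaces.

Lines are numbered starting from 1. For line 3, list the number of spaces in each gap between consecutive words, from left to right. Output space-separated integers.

Answer: 3 3

Derivation:
Line 1: ['everything', 'leaf', 'stop'] (min_width=20, slack=3)
Line 2: ['architect', 'memory', 'word'] (min_width=21, slack=2)
Line 3: ['desert', 'code', 'evening'] (min_width=19, slack=4)
Line 4: ['large', 'my', 'python', 'draw'] (min_width=20, slack=3)
Line 5: ['page', 'distance', 'distance'] (min_width=22, slack=1)
Line 6: ['curtain', 'ant', 'bean', 'to'] (min_width=19, slack=4)
Line 7: ['slow', 'dust'] (min_width=9, slack=14)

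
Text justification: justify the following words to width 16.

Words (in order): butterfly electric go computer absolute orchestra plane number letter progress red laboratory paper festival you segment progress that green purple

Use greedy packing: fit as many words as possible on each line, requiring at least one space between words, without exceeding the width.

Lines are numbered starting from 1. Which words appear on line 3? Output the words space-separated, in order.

Answer: computer

Derivation:
Line 1: ['butterfly'] (min_width=9, slack=7)
Line 2: ['electric', 'go'] (min_width=11, slack=5)
Line 3: ['computer'] (min_width=8, slack=8)
Line 4: ['absolute'] (min_width=8, slack=8)
Line 5: ['orchestra', 'plane'] (min_width=15, slack=1)
Line 6: ['number', 'letter'] (min_width=13, slack=3)
Line 7: ['progress', 'red'] (min_width=12, slack=4)
Line 8: ['laboratory', 'paper'] (min_width=16, slack=0)
Line 9: ['festival', 'you'] (min_width=12, slack=4)
Line 10: ['segment', 'progress'] (min_width=16, slack=0)
Line 11: ['that', 'green'] (min_width=10, slack=6)
Line 12: ['purple'] (min_width=6, slack=10)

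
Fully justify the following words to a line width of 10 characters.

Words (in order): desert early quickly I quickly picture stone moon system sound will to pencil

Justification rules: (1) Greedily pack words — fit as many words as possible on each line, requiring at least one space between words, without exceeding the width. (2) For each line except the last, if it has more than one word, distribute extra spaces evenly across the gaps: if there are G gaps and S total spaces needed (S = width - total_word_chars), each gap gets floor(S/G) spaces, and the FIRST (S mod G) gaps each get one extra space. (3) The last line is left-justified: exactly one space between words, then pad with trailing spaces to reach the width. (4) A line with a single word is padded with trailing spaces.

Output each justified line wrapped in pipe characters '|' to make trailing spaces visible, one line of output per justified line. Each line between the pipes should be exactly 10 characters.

Answer: |desert    |
|early     |
|quickly  I|
|quickly   |
|picture   |
|stone moon|
|system    |
|sound will|
|to pencil |

Derivation:
Line 1: ['desert'] (min_width=6, slack=4)
Line 2: ['early'] (min_width=5, slack=5)
Line 3: ['quickly', 'I'] (min_width=9, slack=1)
Line 4: ['quickly'] (min_width=7, slack=3)
Line 5: ['picture'] (min_width=7, slack=3)
Line 6: ['stone', 'moon'] (min_width=10, slack=0)
Line 7: ['system'] (min_width=6, slack=4)
Line 8: ['sound', 'will'] (min_width=10, slack=0)
Line 9: ['to', 'pencil'] (min_width=9, slack=1)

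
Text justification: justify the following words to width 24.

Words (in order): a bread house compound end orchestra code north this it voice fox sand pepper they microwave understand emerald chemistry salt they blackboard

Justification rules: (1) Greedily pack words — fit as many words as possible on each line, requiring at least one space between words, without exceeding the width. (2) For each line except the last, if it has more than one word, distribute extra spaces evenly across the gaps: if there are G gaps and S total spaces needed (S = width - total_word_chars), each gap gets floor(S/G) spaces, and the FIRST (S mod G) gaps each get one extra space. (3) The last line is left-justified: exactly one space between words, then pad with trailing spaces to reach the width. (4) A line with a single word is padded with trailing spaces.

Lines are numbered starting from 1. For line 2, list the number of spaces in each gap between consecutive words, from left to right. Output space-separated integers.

Answer: 1 1 1

Derivation:
Line 1: ['a', 'bread', 'house', 'compound'] (min_width=22, slack=2)
Line 2: ['end', 'orchestra', 'code', 'north'] (min_width=24, slack=0)
Line 3: ['this', 'it', 'voice', 'fox', 'sand'] (min_width=22, slack=2)
Line 4: ['pepper', 'they', 'microwave'] (min_width=21, slack=3)
Line 5: ['understand', 'emerald'] (min_width=18, slack=6)
Line 6: ['chemistry', 'salt', 'they'] (min_width=19, slack=5)
Line 7: ['blackboard'] (min_width=10, slack=14)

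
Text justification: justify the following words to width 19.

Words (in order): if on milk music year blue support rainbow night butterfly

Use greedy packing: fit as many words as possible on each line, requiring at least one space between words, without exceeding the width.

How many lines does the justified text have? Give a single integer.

Line 1: ['if', 'on', 'milk', 'music'] (min_width=16, slack=3)
Line 2: ['year', 'blue', 'support'] (min_width=17, slack=2)
Line 3: ['rainbow', 'night'] (min_width=13, slack=6)
Line 4: ['butterfly'] (min_width=9, slack=10)
Total lines: 4

Answer: 4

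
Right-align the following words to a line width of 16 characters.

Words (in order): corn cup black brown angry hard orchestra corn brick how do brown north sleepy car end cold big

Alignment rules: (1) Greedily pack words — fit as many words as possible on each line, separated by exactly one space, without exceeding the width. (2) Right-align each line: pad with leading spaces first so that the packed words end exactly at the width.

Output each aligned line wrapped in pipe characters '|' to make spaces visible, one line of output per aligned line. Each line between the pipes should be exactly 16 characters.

Answer: |  corn cup black|
|brown angry hard|
|  orchestra corn|
|    brick how do|
|     brown north|
|  sleepy car end|
|        cold big|

Derivation:
Line 1: ['corn', 'cup', 'black'] (min_width=14, slack=2)
Line 2: ['brown', 'angry', 'hard'] (min_width=16, slack=0)
Line 3: ['orchestra', 'corn'] (min_width=14, slack=2)
Line 4: ['brick', 'how', 'do'] (min_width=12, slack=4)
Line 5: ['brown', 'north'] (min_width=11, slack=5)
Line 6: ['sleepy', 'car', 'end'] (min_width=14, slack=2)
Line 7: ['cold', 'big'] (min_width=8, slack=8)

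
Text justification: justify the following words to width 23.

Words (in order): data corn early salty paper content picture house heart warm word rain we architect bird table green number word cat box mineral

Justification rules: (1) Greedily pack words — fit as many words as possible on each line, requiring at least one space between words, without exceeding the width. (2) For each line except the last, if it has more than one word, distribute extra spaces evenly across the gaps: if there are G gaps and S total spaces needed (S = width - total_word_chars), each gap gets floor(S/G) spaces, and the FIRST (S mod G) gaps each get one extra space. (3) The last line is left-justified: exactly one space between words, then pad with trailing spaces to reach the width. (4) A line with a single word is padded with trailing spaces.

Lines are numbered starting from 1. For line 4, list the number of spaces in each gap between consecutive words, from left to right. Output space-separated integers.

Line 1: ['data', 'corn', 'early', 'salty'] (min_width=21, slack=2)
Line 2: ['paper', 'content', 'picture'] (min_width=21, slack=2)
Line 3: ['house', 'heart', 'warm', 'word'] (min_width=21, slack=2)
Line 4: ['rain', 'we', 'architect', 'bird'] (min_width=22, slack=1)
Line 5: ['table', 'green', 'number', 'word'] (min_width=23, slack=0)
Line 6: ['cat', 'box', 'mineral'] (min_width=15, slack=8)

Answer: 2 1 1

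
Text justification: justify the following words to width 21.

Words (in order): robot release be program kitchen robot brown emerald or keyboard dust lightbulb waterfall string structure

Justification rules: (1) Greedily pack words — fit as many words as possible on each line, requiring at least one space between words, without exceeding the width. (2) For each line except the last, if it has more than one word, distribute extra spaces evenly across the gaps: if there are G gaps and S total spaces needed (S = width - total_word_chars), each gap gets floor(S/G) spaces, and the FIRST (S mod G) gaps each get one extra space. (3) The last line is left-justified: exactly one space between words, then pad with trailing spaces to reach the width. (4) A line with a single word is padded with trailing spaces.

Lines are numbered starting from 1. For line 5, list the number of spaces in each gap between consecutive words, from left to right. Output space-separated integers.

Line 1: ['robot', 'release', 'be'] (min_width=16, slack=5)
Line 2: ['program', 'kitchen', 'robot'] (min_width=21, slack=0)
Line 3: ['brown', 'emerald', 'or'] (min_width=16, slack=5)
Line 4: ['keyboard', 'dust'] (min_width=13, slack=8)
Line 5: ['lightbulb', 'waterfall'] (min_width=19, slack=2)
Line 6: ['string', 'structure'] (min_width=16, slack=5)

Answer: 3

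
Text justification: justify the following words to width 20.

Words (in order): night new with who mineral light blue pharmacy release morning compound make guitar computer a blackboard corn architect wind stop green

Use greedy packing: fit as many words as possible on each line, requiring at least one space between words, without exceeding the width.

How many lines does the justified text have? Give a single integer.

Answer: 8

Derivation:
Line 1: ['night', 'new', 'with', 'who'] (min_width=18, slack=2)
Line 2: ['mineral', 'light', 'blue'] (min_width=18, slack=2)
Line 3: ['pharmacy', 'release'] (min_width=16, slack=4)
Line 4: ['morning', 'compound'] (min_width=16, slack=4)
Line 5: ['make', 'guitar', 'computer'] (min_width=20, slack=0)
Line 6: ['a', 'blackboard', 'corn'] (min_width=17, slack=3)
Line 7: ['architect', 'wind', 'stop'] (min_width=19, slack=1)
Line 8: ['green'] (min_width=5, slack=15)
Total lines: 8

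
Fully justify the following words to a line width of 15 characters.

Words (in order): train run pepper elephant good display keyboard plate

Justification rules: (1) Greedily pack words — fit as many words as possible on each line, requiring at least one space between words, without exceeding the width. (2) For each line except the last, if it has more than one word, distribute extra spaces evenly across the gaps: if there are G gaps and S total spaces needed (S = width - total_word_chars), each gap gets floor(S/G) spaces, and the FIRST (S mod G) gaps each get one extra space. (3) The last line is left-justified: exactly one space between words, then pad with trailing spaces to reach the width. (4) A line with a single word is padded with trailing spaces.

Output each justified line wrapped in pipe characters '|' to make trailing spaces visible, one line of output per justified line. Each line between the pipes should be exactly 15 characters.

Line 1: ['train', 'run'] (min_width=9, slack=6)
Line 2: ['pepper', 'elephant'] (min_width=15, slack=0)
Line 3: ['good', 'display'] (min_width=12, slack=3)
Line 4: ['keyboard', 'plate'] (min_width=14, slack=1)

Answer: |train       run|
|pepper elephant|
|good    display|
|keyboard plate |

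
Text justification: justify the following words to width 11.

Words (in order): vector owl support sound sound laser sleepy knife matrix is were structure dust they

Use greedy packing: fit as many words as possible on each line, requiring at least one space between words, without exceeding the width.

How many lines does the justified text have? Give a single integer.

Line 1: ['vector', 'owl'] (min_width=10, slack=1)
Line 2: ['support'] (min_width=7, slack=4)
Line 3: ['sound', 'sound'] (min_width=11, slack=0)
Line 4: ['laser'] (min_width=5, slack=6)
Line 5: ['sleepy'] (min_width=6, slack=5)
Line 6: ['knife'] (min_width=5, slack=6)
Line 7: ['matrix', 'is'] (min_width=9, slack=2)
Line 8: ['were'] (min_width=4, slack=7)
Line 9: ['structure'] (min_width=9, slack=2)
Line 10: ['dust', 'they'] (min_width=9, slack=2)
Total lines: 10

Answer: 10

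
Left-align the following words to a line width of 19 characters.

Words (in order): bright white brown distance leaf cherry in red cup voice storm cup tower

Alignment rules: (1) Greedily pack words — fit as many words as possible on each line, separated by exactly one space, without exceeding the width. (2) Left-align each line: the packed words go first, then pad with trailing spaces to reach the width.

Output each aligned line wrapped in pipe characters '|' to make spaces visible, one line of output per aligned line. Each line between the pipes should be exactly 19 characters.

Answer: |bright white brown |
|distance leaf      |
|cherry in red cup  |
|voice storm cup    |
|tower              |

Derivation:
Line 1: ['bright', 'white', 'brown'] (min_width=18, slack=1)
Line 2: ['distance', 'leaf'] (min_width=13, slack=6)
Line 3: ['cherry', 'in', 'red', 'cup'] (min_width=17, slack=2)
Line 4: ['voice', 'storm', 'cup'] (min_width=15, slack=4)
Line 5: ['tower'] (min_width=5, slack=14)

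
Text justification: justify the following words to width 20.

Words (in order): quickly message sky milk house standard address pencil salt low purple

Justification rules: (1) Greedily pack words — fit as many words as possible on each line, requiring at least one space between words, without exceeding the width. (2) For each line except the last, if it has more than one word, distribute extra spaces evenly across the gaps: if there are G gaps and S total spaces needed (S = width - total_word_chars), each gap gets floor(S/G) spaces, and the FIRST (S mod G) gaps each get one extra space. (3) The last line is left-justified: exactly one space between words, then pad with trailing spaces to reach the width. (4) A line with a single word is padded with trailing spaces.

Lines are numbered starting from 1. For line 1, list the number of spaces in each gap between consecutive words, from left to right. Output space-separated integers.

Answer: 2 1

Derivation:
Line 1: ['quickly', 'message', 'sky'] (min_width=19, slack=1)
Line 2: ['milk', 'house', 'standard'] (min_width=19, slack=1)
Line 3: ['address', 'pencil', 'salt'] (min_width=19, slack=1)
Line 4: ['low', 'purple'] (min_width=10, slack=10)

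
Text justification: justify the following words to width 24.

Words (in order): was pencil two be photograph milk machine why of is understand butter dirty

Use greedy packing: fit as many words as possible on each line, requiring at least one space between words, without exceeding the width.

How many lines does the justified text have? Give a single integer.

Line 1: ['was', 'pencil', 'two', 'be'] (min_width=17, slack=7)
Line 2: ['photograph', 'milk', 'machine'] (min_width=23, slack=1)
Line 3: ['why', 'of', 'is', 'understand'] (min_width=20, slack=4)
Line 4: ['butter', 'dirty'] (min_width=12, slack=12)
Total lines: 4

Answer: 4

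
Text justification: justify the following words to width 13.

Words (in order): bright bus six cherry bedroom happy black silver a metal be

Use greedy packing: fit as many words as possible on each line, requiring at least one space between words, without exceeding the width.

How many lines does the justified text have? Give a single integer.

Line 1: ['bright', 'bus'] (min_width=10, slack=3)
Line 2: ['six', 'cherry'] (min_width=10, slack=3)
Line 3: ['bedroom', 'happy'] (min_width=13, slack=0)
Line 4: ['black', 'silver'] (min_width=12, slack=1)
Line 5: ['a', 'metal', 'be'] (min_width=10, slack=3)
Total lines: 5

Answer: 5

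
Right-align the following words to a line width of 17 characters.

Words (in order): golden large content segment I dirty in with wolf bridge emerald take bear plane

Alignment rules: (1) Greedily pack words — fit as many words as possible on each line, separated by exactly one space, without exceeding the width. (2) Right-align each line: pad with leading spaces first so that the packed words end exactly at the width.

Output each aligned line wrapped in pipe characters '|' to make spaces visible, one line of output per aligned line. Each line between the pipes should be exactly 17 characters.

Answer: |     golden large|
|content segment I|
|    dirty in with|
|      wolf bridge|
|emerald take bear|
|            plane|

Derivation:
Line 1: ['golden', 'large'] (min_width=12, slack=5)
Line 2: ['content', 'segment', 'I'] (min_width=17, slack=0)
Line 3: ['dirty', 'in', 'with'] (min_width=13, slack=4)
Line 4: ['wolf', 'bridge'] (min_width=11, slack=6)
Line 5: ['emerald', 'take', 'bear'] (min_width=17, slack=0)
Line 6: ['plane'] (min_width=5, slack=12)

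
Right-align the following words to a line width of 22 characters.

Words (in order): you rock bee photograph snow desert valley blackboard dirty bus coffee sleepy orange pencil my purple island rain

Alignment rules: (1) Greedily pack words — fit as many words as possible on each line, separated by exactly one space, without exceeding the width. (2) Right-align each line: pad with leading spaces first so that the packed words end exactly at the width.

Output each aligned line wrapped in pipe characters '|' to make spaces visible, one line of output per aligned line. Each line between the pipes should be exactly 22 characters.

Answer: |          you rock bee|
|photograph snow desert|
|     valley blackboard|
|      dirty bus coffee|
|  sleepy orange pencil|
| my purple island rain|

Derivation:
Line 1: ['you', 'rock', 'bee'] (min_width=12, slack=10)
Line 2: ['photograph', 'snow', 'desert'] (min_width=22, slack=0)
Line 3: ['valley', 'blackboard'] (min_width=17, slack=5)
Line 4: ['dirty', 'bus', 'coffee'] (min_width=16, slack=6)
Line 5: ['sleepy', 'orange', 'pencil'] (min_width=20, slack=2)
Line 6: ['my', 'purple', 'island', 'rain'] (min_width=21, slack=1)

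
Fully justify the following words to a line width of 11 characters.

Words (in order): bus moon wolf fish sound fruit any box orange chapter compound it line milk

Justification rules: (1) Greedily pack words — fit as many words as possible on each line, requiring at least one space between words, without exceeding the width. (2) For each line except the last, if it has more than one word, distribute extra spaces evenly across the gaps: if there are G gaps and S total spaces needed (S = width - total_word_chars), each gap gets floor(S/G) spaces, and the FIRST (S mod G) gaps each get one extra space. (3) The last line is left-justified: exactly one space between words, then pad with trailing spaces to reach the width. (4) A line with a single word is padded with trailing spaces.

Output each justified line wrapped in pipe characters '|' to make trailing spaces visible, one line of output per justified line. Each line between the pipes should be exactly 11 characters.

Answer: |bus    moon|
|wolf   fish|
|sound fruit|
|any     box|
|orange     |
|chapter    |
|compound it|
|line milk  |

Derivation:
Line 1: ['bus', 'moon'] (min_width=8, slack=3)
Line 2: ['wolf', 'fish'] (min_width=9, slack=2)
Line 3: ['sound', 'fruit'] (min_width=11, slack=0)
Line 4: ['any', 'box'] (min_width=7, slack=4)
Line 5: ['orange'] (min_width=6, slack=5)
Line 6: ['chapter'] (min_width=7, slack=4)
Line 7: ['compound', 'it'] (min_width=11, slack=0)
Line 8: ['line', 'milk'] (min_width=9, slack=2)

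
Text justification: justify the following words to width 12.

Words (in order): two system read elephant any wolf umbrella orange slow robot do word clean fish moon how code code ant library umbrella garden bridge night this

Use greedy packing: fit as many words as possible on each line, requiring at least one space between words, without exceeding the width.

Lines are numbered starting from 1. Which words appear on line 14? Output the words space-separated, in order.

Line 1: ['two', 'system'] (min_width=10, slack=2)
Line 2: ['read'] (min_width=4, slack=8)
Line 3: ['elephant', 'any'] (min_width=12, slack=0)
Line 4: ['wolf'] (min_width=4, slack=8)
Line 5: ['umbrella'] (min_width=8, slack=4)
Line 6: ['orange', 'slow'] (min_width=11, slack=1)
Line 7: ['robot', 'do'] (min_width=8, slack=4)
Line 8: ['word', 'clean'] (min_width=10, slack=2)
Line 9: ['fish', 'moon'] (min_width=9, slack=3)
Line 10: ['how', 'code'] (min_width=8, slack=4)
Line 11: ['code', 'ant'] (min_width=8, slack=4)
Line 12: ['library'] (min_width=7, slack=5)
Line 13: ['umbrella'] (min_width=8, slack=4)
Line 14: ['garden'] (min_width=6, slack=6)
Line 15: ['bridge', 'night'] (min_width=12, slack=0)
Line 16: ['this'] (min_width=4, slack=8)

Answer: garden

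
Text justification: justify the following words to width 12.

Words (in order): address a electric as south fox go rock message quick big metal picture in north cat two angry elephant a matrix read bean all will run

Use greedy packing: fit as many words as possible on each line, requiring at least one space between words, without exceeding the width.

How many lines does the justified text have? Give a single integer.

Line 1: ['address', 'a'] (min_width=9, slack=3)
Line 2: ['electric', 'as'] (min_width=11, slack=1)
Line 3: ['south', 'fox', 'go'] (min_width=12, slack=0)
Line 4: ['rock', 'message'] (min_width=12, slack=0)
Line 5: ['quick', 'big'] (min_width=9, slack=3)
Line 6: ['metal'] (min_width=5, slack=7)
Line 7: ['picture', 'in'] (min_width=10, slack=2)
Line 8: ['north', 'cat'] (min_width=9, slack=3)
Line 9: ['two', 'angry'] (min_width=9, slack=3)
Line 10: ['elephant', 'a'] (min_width=10, slack=2)
Line 11: ['matrix', 'read'] (min_width=11, slack=1)
Line 12: ['bean', 'all'] (min_width=8, slack=4)
Line 13: ['will', 'run'] (min_width=8, slack=4)
Total lines: 13

Answer: 13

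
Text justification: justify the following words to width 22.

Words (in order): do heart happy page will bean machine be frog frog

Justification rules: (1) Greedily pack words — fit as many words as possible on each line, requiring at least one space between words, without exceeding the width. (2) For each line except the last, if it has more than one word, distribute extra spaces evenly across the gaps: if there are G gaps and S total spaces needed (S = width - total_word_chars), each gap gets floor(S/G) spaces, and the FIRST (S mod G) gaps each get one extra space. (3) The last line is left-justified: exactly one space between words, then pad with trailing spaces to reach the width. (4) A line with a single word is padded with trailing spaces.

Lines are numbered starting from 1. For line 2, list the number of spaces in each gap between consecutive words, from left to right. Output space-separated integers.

Answer: 2 2 1

Derivation:
Line 1: ['do', 'heart', 'happy', 'page'] (min_width=19, slack=3)
Line 2: ['will', 'bean', 'machine', 'be'] (min_width=20, slack=2)
Line 3: ['frog', 'frog'] (min_width=9, slack=13)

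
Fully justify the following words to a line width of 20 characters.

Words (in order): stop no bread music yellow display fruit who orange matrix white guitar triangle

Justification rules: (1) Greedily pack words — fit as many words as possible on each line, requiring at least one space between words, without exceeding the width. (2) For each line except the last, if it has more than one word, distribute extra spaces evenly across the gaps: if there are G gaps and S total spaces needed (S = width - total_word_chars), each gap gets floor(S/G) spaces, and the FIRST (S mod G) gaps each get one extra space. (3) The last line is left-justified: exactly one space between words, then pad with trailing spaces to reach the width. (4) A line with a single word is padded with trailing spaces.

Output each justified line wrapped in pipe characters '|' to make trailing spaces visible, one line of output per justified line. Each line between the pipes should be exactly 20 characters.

Answer: |stop  no bread music|
|yellow display fruit|
|who   orange  matrix|
|white         guitar|
|triangle            |

Derivation:
Line 1: ['stop', 'no', 'bread', 'music'] (min_width=19, slack=1)
Line 2: ['yellow', 'display', 'fruit'] (min_width=20, slack=0)
Line 3: ['who', 'orange', 'matrix'] (min_width=17, slack=3)
Line 4: ['white', 'guitar'] (min_width=12, slack=8)
Line 5: ['triangle'] (min_width=8, slack=12)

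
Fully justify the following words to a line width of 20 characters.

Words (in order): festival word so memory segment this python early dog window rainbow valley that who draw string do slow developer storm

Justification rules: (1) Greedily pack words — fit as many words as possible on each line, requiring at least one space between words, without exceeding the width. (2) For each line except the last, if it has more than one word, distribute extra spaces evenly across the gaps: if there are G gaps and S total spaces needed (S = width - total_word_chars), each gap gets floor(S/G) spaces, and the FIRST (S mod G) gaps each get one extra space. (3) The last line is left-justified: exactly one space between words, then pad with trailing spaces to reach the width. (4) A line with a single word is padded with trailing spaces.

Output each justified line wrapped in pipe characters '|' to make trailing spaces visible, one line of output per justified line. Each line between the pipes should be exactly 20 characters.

Answer: |festival   word   so|
|memory  segment this|
|python   early   dog|
|window       rainbow|
|valley that who draw|
|string    do    slow|
|developer storm     |

Derivation:
Line 1: ['festival', 'word', 'so'] (min_width=16, slack=4)
Line 2: ['memory', 'segment', 'this'] (min_width=19, slack=1)
Line 3: ['python', 'early', 'dog'] (min_width=16, slack=4)
Line 4: ['window', 'rainbow'] (min_width=14, slack=6)
Line 5: ['valley', 'that', 'who', 'draw'] (min_width=20, slack=0)
Line 6: ['string', 'do', 'slow'] (min_width=14, slack=6)
Line 7: ['developer', 'storm'] (min_width=15, slack=5)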